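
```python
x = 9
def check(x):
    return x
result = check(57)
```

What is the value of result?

Step 1: Global x = 9.
Step 2: check(57) takes parameter x = 57, which shadows the global.
Step 3: result = 57

The answer is 57.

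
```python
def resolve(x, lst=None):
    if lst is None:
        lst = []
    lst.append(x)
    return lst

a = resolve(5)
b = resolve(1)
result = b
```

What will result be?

Step 1: None default with guard creates a NEW list each call.
Step 2: a = [5] (fresh list). b = [1] (another fresh list).
Step 3: result = [1] (this is the fix for mutable default)

The answer is [1].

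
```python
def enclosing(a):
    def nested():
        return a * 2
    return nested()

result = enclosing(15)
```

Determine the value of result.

Step 1: enclosing(15) binds parameter a = 15.
Step 2: nested() accesses a = 15 from enclosing scope.
Step 3: result = 15 * 2 = 30

The answer is 30.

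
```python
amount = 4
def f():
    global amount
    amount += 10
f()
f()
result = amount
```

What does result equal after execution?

Step 1: amount = 4.
Step 2: First f(): amount = 4 + 10 = 14.
Step 3: Second f(): amount = 14 + 10 = 24. result = 24

The answer is 24.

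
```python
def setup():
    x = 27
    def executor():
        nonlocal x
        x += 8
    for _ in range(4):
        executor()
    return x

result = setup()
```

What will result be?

Step 1: x = 27.
Step 2: executor() is called 4 times in a loop, each adding 8 via nonlocal.
Step 3: x = 27 + 8 * 4 = 59

The answer is 59.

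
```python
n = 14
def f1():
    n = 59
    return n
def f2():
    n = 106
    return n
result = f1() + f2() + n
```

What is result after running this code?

Step 1: Each function shadows global n with its own local.
Step 2: f1() returns 59, f2() returns 106.
Step 3: Global n = 14 is unchanged. result = 59 + 106 + 14 = 179

The answer is 179.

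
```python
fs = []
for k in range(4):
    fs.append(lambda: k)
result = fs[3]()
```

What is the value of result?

Step 1: The loop creates 4 lambdas, all referencing the same variable k.
Step 2: After the loop, k = 3 (final value).
Step 3: fs[3]() looks up k at call time and finds 3. This is the late binding gotcha. result = 3

The answer is 3.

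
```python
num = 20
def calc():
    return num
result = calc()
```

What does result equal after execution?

Step 1: num = 20 is defined in the global scope.
Step 2: calc() looks up num. No local num exists, so Python checks the global scope via LEGB rule and finds num = 20.
Step 3: result = 20

The answer is 20.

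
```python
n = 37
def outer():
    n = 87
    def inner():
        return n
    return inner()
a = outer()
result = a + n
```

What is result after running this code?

Step 1: outer() has local n = 87. inner() reads from enclosing.
Step 2: outer() returns 87. Global n = 37 unchanged.
Step 3: result = 87 + 37 = 124

The answer is 124.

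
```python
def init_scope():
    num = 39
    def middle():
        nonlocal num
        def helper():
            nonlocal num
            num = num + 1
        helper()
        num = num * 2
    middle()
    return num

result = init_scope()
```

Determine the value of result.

Step 1: num = 39.
Step 2: helper() adds 1: num = 39 + 1 = 40.
Step 3: middle() doubles: num = 40 * 2 = 80.
Step 4: result = 80

The answer is 80.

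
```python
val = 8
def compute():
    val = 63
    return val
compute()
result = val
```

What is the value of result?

Step 1: Global val = 8.
Step 2: compute() creates local val = 63 (shadow, not modification).
Step 3: After compute() returns, global val is unchanged. result = 8

The answer is 8.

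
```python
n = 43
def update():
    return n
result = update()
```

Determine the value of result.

Step 1: n = 43 is defined in the global scope.
Step 2: update() looks up n. No local n exists, so Python checks the global scope via LEGB rule and finds n = 43.
Step 3: result = 43

The answer is 43.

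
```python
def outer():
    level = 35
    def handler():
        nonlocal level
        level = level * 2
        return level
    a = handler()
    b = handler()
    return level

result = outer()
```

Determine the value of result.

Step 1: level starts at 35.
Step 2: First handler(): level = 35 * 2 = 70.
Step 3: Second handler(): level = 70 * 2 = 140.
Step 4: result = 140

The answer is 140.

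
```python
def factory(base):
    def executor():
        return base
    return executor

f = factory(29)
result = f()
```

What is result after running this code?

Step 1: factory(29) creates closure capturing base = 29.
Step 2: f() returns the captured base = 29.
Step 3: result = 29

The answer is 29.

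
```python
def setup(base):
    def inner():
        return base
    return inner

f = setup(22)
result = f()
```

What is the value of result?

Step 1: setup(22) creates closure capturing base = 22.
Step 2: f() returns the captured base = 22.
Step 3: result = 22

The answer is 22.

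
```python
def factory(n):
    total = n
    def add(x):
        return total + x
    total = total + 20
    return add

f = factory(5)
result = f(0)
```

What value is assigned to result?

Step 1: factory(5) sets total = 5, then total = 5 + 20 = 25.
Step 2: Closures capture by reference, so add sees total = 25.
Step 3: f(0) returns 25 + 0 = 25

The answer is 25.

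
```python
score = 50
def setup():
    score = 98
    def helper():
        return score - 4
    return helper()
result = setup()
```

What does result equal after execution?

Step 1: setup() shadows global score with score = 98.
Step 2: helper() finds score = 98 in enclosing scope, computes 98 - 4 = 94.
Step 3: result = 94

The answer is 94.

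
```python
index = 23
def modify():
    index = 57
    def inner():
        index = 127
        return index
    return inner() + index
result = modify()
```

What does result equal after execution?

Step 1: modify() has local index = 57. inner() has local index = 127.
Step 2: inner() returns its local index = 127.
Step 3: modify() returns 127 + its own index (57) = 184

The answer is 184.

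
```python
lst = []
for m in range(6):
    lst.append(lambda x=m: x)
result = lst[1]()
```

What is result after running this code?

Step 1: Default argument x=m captures m's value at each iteration.
Step 2: lst[1] captured x = 1 when m was 1.
Step 3: result = 1

The answer is 1.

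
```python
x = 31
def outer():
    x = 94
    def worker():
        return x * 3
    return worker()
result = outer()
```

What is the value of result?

Step 1: outer() shadows global x with x = 94.
Step 2: worker() finds x = 94 in enclosing scope, computes 94 * 3 = 282.
Step 3: result = 282

The answer is 282.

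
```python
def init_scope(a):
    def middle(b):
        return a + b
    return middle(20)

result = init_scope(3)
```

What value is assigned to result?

Step 1: init_scope(3) passes a = 3.
Step 2: middle(20) has b = 20, reads a = 3 from enclosing.
Step 3: result = 3 + 20 = 23

The answer is 23.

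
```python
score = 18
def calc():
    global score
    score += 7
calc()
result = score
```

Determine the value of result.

Step 1: score = 18 globally.
Step 2: calc() modifies global score: score += 7 = 25.
Step 3: result = 25

The answer is 25.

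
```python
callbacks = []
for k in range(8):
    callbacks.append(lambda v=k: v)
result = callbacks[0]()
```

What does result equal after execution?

Step 1: Default argument v=k captures k's value at each iteration.
Step 2: callbacks[0] captured v = 0 when k was 0.
Step 3: result = 0

The answer is 0.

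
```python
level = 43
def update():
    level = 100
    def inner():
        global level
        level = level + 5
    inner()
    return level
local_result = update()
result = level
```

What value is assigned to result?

Step 1: Global level = 43. update() creates local level = 100.
Step 2: inner() declares global level and adds 5: global level = 43 + 5 = 48.
Step 3: update() returns its local level = 100 (unaffected by inner).
Step 4: result = global level = 48

The answer is 48.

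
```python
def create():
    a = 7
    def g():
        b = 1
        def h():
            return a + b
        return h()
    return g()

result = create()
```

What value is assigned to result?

Step 1: create() defines a = 7. g() defines b = 1.
Step 2: h() accesses both from enclosing scopes: a = 7, b = 1.
Step 3: result = 7 + 1 = 8

The answer is 8.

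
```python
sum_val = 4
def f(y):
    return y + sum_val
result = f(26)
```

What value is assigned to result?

Step 1: sum_val = 4 is defined globally.
Step 2: f(26) uses parameter y = 26 and looks up sum_val from global scope = 4.
Step 3: result = 26 + 4 = 30

The answer is 30.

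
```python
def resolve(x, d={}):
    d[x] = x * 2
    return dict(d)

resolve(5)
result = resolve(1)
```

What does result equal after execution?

Step 1: Mutable default dict is shared across calls.
Step 2: First call adds 5: 10. Second call adds 1: 2.
Step 3: result = {5: 10, 1: 2}

The answer is {5: 10, 1: 2}.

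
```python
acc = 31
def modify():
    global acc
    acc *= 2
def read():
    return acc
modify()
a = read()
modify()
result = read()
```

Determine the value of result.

Step 1: acc = 31.
Step 2: First modify(): acc = 31 * 2 = 62.
Step 3: Second modify(): acc = 62 * 2 = 124.
Step 4: read() returns 124

The answer is 124.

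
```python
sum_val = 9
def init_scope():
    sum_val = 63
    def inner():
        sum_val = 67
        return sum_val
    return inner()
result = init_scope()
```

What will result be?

Step 1: Three scopes define sum_val: global (9), init_scope (63), inner (67).
Step 2: inner() has its own local sum_val = 67, which shadows both enclosing and global.
Step 3: result = 67 (local wins in LEGB)

The answer is 67.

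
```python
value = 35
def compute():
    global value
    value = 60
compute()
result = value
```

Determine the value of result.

Step 1: value = 35 globally.
Step 2: compute() declares global value and sets it to 60.
Step 3: After compute(), global value = 60. result = 60

The answer is 60.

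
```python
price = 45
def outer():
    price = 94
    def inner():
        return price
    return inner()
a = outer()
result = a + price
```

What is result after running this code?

Step 1: outer() has local price = 94. inner() reads from enclosing.
Step 2: outer() returns 94. Global price = 45 unchanged.
Step 3: result = 94 + 45 = 139

The answer is 139.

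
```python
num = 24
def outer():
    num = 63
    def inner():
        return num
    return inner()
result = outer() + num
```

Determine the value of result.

Step 1: Global num = 24. outer() shadows with num = 63.
Step 2: inner() returns enclosing num = 63. outer() = 63.
Step 3: result = 63 + global num (24) = 87

The answer is 87.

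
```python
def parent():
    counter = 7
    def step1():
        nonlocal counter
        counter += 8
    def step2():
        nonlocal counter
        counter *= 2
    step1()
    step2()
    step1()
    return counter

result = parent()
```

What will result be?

Step 1: counter = 7.
Step 2: step1(): counter = 7 + 8 = 15.
Step 3: step2(): counter = 15 * 2 = 30.
Step 4: step1(): counter = 30 + 8 = 38. result = 38

The answer is 38.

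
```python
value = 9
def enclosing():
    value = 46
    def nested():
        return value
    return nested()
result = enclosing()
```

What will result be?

Step 1: value = 9 globally, but enclosing() defines value = 46 locally.
Step 2: nested() looks up value. Not in local scope, so checks enclosing scope (enclosing) and finds value = 46.
Step 3: result = 46

The answer is 46.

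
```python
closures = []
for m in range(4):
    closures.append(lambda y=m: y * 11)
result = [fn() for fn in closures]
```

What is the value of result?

Step 1: Default arg y=m captures m at each iteration.
Step 2: closures[k] has y defaulting to k, returns k * 11.
Step 3: result = [0, 11, 22, 33]

The answer is [0, 11, 22, 33].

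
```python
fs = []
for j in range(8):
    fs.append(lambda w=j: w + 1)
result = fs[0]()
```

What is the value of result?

Step 1: Default argument w=j captures j's value at definition time.
Step 2: fs[0] was defined when j = 0, so w defaults to 0.
Step 3: result = 0 + 1 = 1 (default arg fixes the late binding issue)

The answer is 1.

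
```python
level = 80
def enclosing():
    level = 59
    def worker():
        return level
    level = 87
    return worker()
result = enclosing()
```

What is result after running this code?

Step 1: enclosing() sets level = 59, then later level = 87.
Step 2: worker() is called after level is reassigned to 87. Closures capture variables by reference, not by value.
Step 3: result = 87

The answer is 87.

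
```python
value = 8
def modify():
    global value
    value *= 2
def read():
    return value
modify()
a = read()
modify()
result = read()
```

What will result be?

Step 1: value = 8.
Step 2: First modify(): value = 8 * 2 = 16.
Step 3: Second modify(): value = 16 * 2 = 32.
Step 4: read() returns 32

The answer is 32.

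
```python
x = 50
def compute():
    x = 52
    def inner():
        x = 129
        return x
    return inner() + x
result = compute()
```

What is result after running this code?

Step 1: compute() has local x = 52. inner() has local x = 129.
Step 2: inner() returns its local x = 129.
Step 3: compute() returns 129 + its own x (52) = 181

The answer is 181.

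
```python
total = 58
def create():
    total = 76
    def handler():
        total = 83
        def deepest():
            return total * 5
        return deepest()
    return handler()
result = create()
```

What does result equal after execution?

Step 1: deepest() looks up total through LEGB: not local, finds total = 83 in enclosing handler().
Step 2: Returns 83 * 5 = 415.
Step 3: result = 415

The answer is 415.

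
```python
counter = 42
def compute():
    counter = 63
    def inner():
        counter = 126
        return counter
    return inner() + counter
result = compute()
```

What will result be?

Step 1: compute() has local counter = 63. inner() has local counter = 126.
Step 2: inner() returns its local counter = 126.
Step 3: compute() returns 126 + its own counter (63) = 189

The answer is 189.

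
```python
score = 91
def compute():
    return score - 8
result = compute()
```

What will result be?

Step 1: score = 91 is defined globally.
Step 2: compute() looks up score from global scope = 91, then computes 91 - 8 = 83.
Step 3: result = 83

The answer is 83.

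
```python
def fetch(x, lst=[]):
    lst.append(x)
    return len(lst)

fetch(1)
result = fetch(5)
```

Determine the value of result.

Step 1: Mutable default list persists between calls.
Step 2: First call: lst = [1], len = 1. Second call: lst = [1, 5], len = 2.
Step 3: result = 2

The answer is 2.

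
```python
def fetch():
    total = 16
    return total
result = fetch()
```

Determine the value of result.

Step 1: fetch() defines total = 16 in its local scope.
Step 2: return total finds the local variable total = 16.
Step 3: result = 16

The answer is 16.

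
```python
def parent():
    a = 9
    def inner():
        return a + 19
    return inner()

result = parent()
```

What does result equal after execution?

Step 1: parent() defines a = 9.
Step 2: inner() reads a = 9 from enclosing scope, returns 9 + 19 = 28.
Step 3: result = 28

The answer is 28.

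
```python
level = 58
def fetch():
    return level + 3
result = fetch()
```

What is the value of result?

Step 1: level = 58 is defined globally.
Step 2: fetch() looks up level from global scope = 58, then computes 58 + 3 = 61.
Step 3: result = 61

The answer is 61.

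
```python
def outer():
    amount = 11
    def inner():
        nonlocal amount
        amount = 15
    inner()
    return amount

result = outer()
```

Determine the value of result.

Step 1: outer() sets amount = 11.
Step 2: inner() uses nonlocal to reassign amount = 15.
Step 3: result = 15

The answer is 15.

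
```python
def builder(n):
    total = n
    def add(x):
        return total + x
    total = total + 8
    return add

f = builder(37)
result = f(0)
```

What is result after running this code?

Step 1: builder(37) sets total = 37, then total = 37 + 8 = 45.
Step 2: Closures capture by reference, so add sees total = 45.
Step 3: f(0) returns 45 + 0 = 45

The answer is 45.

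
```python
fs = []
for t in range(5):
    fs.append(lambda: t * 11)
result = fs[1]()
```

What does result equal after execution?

Step 1: All lambdas reference the same variable t (late binding).
Step 2: After the loop, t = 4. Every lambda returns t * 11.
Step 3: fs[1]() = 4 * 11 = 44

The answer is 44.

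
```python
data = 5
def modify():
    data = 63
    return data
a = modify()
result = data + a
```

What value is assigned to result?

Step 1: Global data = 5. modify() returns local data = 63.
Step 2: a = 63. Global data still = 5.
Step 3: result = 5 + 63 = 68

The answer is 68.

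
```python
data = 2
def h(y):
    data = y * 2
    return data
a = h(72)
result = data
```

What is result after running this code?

Step 1: Global data = 2.
Step 2: h(72) creates local data = 72 * 2 = 144.
Step 3: Global data unchanged because no global keyword. result = 2

The answer is 2.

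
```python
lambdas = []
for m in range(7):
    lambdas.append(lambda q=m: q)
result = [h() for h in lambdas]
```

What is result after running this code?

Step 1: Default arg q=m captures m at each iteration.
Step 2: Each lambda has its own default: 0, 1, ..., 6.
Step 3: result = [0, 1, 2, 3, 4, 5, 6]

The answer is [0, 1, 2, 3, 4, 5, 6].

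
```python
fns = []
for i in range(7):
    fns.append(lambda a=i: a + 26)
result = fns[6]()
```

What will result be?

Step 1: Default argument a=i captures i's value at definition time.
Step 2: fns[6] was defined when i = 6, so a defaults to 6.
Step 3: result = 6 + 26 = 32 (default arg fixes the late binding issue)

The answer is 32.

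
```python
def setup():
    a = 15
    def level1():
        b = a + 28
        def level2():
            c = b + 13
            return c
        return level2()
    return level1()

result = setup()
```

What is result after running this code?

Step 1: a = 15. b = a + 28 = 43.
Step 2: c = b + 13 = 43 + 13 = 56.
Step 3: result = 56

The answer is 56.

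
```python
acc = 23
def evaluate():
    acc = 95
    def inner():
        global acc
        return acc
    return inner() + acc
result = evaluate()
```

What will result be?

Step 1: Global acc = 23. evaluate() shadows with local acc = 95.
Step 2: inner() uses global keyword, so inner() returns global acc = 23.
Step 3: evaluate() returns 23 + 95 = 118

The answer is 118.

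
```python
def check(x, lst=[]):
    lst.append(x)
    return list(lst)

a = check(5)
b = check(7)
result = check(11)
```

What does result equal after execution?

Step 1: Default list is shared. list() creates copies for return values.
Step 2: Internal list grows: [5] -> [5, 7] -> [5, 7, 11].
Step 3: result = [5, 7, 11]

The answer is [5, 7, 11].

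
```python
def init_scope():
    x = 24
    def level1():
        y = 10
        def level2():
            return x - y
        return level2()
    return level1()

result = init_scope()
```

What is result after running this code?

Step 1: x = 24 in init_scope. y = 10 in level1.
Step 2: level2() reads x = 24 and y = 10 from enclosing scopes.
Step 3: result = 24 - 10 = 14

The answer is 14.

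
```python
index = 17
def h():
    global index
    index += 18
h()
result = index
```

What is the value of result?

Step 1: index = 17 globally.
Step 2: h() modifies global index: index += 18 = 35.
Step 3: result = 35

The answer is 35.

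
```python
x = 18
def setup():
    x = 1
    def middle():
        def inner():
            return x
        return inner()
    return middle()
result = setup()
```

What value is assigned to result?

Step 1: setup() defines x = 1. middle() and inner() have no local x.
Step 2: inner() checks local (none), enclosing middle() (none), enclosing setup() and finds x = 1.
Step 3: result = 1

The answer is 1.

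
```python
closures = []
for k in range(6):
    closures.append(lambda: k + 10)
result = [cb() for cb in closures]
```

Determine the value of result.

Step 1: All lambdas capture k by reference. After the loop, k = 5.
Step 2: Each call returns 5 + 10 = 15.
Step 3: result = [15, 15, 15, 15, 15, 15]

The answer is [15, 15, 15, 15, 15, 15].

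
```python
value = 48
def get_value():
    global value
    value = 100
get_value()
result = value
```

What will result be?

Step 1: value = 48 globally.
Step 2: get_value() declares global value and sets it to 100.
Step 3: After get_value(), global value = 100. result = 100

The answer is 100.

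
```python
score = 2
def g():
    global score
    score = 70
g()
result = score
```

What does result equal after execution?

Step 1: score = 2 globally.
Step 2: g() declares global score and sets it to 70.
Step 3: After g(), global score = 70. result = 70

The answer is 70.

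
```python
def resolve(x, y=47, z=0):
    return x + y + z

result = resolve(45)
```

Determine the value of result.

Step 1: resolve(45) uses defaults y = 47, z = 0.
Step 2: Returns 45 + 47 + 0 = 92.
Step 3: result = 92

The answer is 92.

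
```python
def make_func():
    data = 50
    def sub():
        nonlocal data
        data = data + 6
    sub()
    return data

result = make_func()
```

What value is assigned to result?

Step 1: make_func() sets data = 50.
Step 2: sub() uses nonlocal to modify data in make_func's scope: data = 50 + 6 = 56.
Step 3: make_func() returns the modified data = 56

The answer is 56.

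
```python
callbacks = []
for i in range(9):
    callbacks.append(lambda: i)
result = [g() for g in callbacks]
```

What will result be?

Step 1: All 9 lambdas share the same variable i.
Step 2: After the loop, i = 8.
Step 3: Each call returns 8. result = [8, 8, 8, 8, 8, 8, 8, 8, 8]

The answer is [8, 8, 8, 8, 8, 8, 8, 8, 8].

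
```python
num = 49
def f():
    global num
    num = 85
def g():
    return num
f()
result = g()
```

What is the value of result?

Step 1: num = 49.
Step 2: f() sets global num = 85.
Step 3: g() reads global num = 85. result = 85

The answer is 85.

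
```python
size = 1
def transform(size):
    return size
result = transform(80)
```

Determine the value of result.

Step 1: Global size = 1.
Step 2: transform(80) takes parameter size = 80, which shadows the global.
Step 3: result = 80

The answer is 80.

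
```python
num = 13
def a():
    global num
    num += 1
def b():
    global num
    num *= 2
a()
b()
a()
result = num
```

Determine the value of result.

Step 1: num = 13.
Step 2: a(): num = 13 + 1 = 14.
Step 3: b(): num = 14 * 2 = 28.
Step 4: a(): num = 28 + 1 = 29

The answer is 29.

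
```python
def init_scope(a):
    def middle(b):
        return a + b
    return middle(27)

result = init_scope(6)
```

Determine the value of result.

Step 1: init_scope(6) passes a = 6.
Step 2: middle(27) has b = 27, reads a = 6 from enclosing.
Step 3: result = 6 + 27 = 33

The answer is 33.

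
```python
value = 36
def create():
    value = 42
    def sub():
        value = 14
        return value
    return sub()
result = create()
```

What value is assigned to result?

Step 1: Three scopes define value: global (36), create (42), sub (14).
Step 2: sub() has its own local value = 14, which shadows both enclosing and global.
Step 3: result = 14 (local wins in LEGB)

The answer is 14.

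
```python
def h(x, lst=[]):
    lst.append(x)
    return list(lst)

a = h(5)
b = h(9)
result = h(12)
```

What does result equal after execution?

Step 1: Default list is shared. list() creates copies for return values.
Step 2: Internal list grows: [5] -> [5, 9] -> [5, 9, 12].
Step 3: result = [5, 9, 12]

The answer is [5, 9, 12].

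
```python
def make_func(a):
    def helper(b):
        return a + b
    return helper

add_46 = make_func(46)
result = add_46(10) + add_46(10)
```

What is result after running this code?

Step 1: add_46 captures a = 46.
Step 2: add_46(10) = 46 + 10 = 56, called twice.
Step 3: result = 56 + 56 = 112

The answer is 112.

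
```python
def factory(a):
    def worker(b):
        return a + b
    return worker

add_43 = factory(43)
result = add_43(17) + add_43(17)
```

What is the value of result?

Step 1: add_43 captures a = 43.
Step 2: add_43(17) = 43 + 17 = 60, called twice.
Step 3: result = 60 + 60 = 120

The answer is 120.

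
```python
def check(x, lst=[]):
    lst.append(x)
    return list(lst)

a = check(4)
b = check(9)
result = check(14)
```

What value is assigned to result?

Step 1: Default list is shared. list() creates copies for return values.
Step 2: Internal list grows: [4] -> [4, 9] -> [4, 9, 14].
Step 3: result = [4, 9, 14]

The answer is [4, 9, 14].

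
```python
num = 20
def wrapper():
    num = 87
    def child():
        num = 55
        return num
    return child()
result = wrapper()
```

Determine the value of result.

Step 1: Three scopes define num: global (20), wrapper (87), child (55).
Step 2: child() has its own local num = 55, which shadows both enclosing and global.
Step 3: result = 55 (local wins in LEGB)

The answer is 55.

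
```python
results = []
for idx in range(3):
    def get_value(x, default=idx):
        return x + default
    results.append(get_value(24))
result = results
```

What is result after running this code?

Step 1: Default argument default=idx is evaluated at function definition time.
Step 2: Each iteration creates get_value with default = current idx value.
Step 3: get_value(24) returns 24 + default. results = [24, 25, 26]

The answer is [24, 25, 26].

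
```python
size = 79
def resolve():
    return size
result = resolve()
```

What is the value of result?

Step 1: size = 79 is defined in the global scope.
Step 2: resolve() looks up size. No local size exists, so Python checks the global scope via LEGB rule and finds size = 79.
Step 3: result = 79

The answer is 79.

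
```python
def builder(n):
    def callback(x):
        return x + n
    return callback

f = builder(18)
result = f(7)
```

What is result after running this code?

Step 1: builder(18) creates a closure that captures n = 18.
Step 2: f(7) calls the closure with x = 7, returning 7 + 18 = 25.
Step 3: result = 25

The answer is 25.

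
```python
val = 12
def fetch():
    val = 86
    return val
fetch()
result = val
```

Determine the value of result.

Step 1: val = 12 globally.
Step 2: fetch() creates a LOCAL val = 86 (no global keyword!).
Step 3: The global val is unchanged. result = 12

The answer is 12.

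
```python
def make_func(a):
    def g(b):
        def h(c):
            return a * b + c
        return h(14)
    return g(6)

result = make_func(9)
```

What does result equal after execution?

Step 1: a = 9, b = 6, c = 14.
Step 2: h() computes a * b + c = 9 * 6 + 14 = 68.
Step 3: result = 68

The answer is 68.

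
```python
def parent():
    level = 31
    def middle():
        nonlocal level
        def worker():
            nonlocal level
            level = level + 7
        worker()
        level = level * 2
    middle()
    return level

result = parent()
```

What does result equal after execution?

Step 1: level = 31.
Step 2: worker() adds 7: level = 31 + 7 = 38.
Step 3: middle() doubles: level = 38 * 2 = 76.
Step 4: result = 76

The answer is 76.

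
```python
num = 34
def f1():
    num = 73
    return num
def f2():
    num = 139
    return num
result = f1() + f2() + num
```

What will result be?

Step 1: Each function shadows global num with its own local.
Step 2: f1() returns 73, f2() returns 139.
Step 3: Global num = 34 is unchanged. result = 73 + 139 + 34 = 246

The answer is 246.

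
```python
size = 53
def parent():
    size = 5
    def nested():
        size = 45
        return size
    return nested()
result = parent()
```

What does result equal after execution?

Step 1: Three scopes define size: global (53), parent (5), nested (45).
Step 2: nested() has its own local size = 45, which shadows both enclosing and global.
Step 3: result = 45 (local wins in LEGB)

The answer is 45.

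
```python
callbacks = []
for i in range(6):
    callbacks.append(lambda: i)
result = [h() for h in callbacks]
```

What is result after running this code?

Step 1: All 6 lambdas share the same variable i.
Step 2: After the loop, i = 5.
Step 3: Each call returns 5. result = [5, 5, 5, 5, 5, 5]

The answer is [5, 5, 5, 5, 5, 5].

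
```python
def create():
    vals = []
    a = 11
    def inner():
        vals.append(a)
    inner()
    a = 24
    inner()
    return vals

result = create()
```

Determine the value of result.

Step 1: a = 11. inner() appends current a to vals.
Step 2: First inner(): appends 11. Then a = 24.
Step 3: Second inner(): appends 24 (closure sees updated a). result = [11, 24]

The answer is [11, 24].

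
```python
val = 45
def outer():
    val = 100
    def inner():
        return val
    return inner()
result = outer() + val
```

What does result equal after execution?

Step 1: Global val = 45. outer() shadows with val = 100.
Step 2: inner() returns enclosing val = 100. outer() = 100.
Step 3: result = 100 + global val (45) = 145

The answer is 145.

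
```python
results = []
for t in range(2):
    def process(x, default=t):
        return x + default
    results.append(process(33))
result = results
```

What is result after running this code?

Step 1: Default argument default=t is evaluated at function definition time.
Step 2: Each iteration creates process with default = current t value.
Step 3: process(33) returns 33 + default. results = [33, 34]

The answer is [33, 34].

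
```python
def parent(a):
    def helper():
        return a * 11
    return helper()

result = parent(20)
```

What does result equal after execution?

Step 1: parent(20) binds parameter a = 20.
Step 2: helper() accesses a = 20 from enclosing scope.
Step 3: result = 20 * 11 = 220

The answer is 220.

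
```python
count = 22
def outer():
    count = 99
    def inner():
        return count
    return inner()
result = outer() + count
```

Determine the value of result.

Step 1: Global count = 22. outer() shadows with count = 99.
Step 2: inner() returns enclosing count = 99. outer() = 99.
Step 3: result = 99 + global count (22) = 121

The answer is 121.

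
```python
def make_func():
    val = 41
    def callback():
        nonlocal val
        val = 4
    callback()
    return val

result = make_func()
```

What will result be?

Step 1: make_func() sets val = 41.
Step 2: callback() uses nonlocal to reassign val = 4.
Step 3: result = 4

The answer is 4.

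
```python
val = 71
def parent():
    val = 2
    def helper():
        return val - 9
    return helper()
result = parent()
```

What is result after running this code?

Step 1: parent() shadows global val with val = 2.
Step 2: helper() finds val = 2 in enclosing scope, computes 2 - 9 = -7.
Step 3: result = -7

The answer is -7.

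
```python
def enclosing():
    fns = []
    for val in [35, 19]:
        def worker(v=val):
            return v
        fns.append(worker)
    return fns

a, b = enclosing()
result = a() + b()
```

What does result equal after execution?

Step 1: Default argument v=val captures val at each iteration.
Step 2: a() returns 35 (captured at first iteration), b() returns 19 (captured at second).
Step 3: result = 35 + 19 = 54

The answer is 54.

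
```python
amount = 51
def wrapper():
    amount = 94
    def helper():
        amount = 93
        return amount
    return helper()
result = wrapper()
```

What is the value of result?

Step 1: Three scopes define amount: global (51), wrapper (94), helper (93).
Step 2: helper() has its own local amount = 93, which shadows both enclosing and global.
Step 3: result = 93 (local wins in LEGB)

The answer is 93.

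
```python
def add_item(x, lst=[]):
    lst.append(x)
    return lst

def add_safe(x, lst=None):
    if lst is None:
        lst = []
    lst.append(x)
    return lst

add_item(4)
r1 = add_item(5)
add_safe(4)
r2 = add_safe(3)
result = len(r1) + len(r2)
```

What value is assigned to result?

Step 1: add_item shares mutable default: after 2 calls, lst = [4, 5], len = 2.
Step 2: add_safe creates fresh list each time: r2 = [3], len = 1.
Step 3: result = 2 + 1 = 3

The answer is 3.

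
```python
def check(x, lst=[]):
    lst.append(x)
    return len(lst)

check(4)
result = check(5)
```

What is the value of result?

Step 1: Mutable default list persists between calls.
Step 2: First call: lst = [4], len = 1. Second call: lst = [4, 5], len = 2.
Step 3: result = 2

The answer is 2.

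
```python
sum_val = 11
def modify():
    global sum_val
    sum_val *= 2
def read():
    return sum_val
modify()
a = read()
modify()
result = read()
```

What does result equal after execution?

Step 1: sum_val = 11.
Step 2: First modify(): sum_val = 11 * 2 = 22.
Step 3: Second modify(): sum_val = 22 * 2 = 44.
Step 4: read() returns 44

The answer is 44.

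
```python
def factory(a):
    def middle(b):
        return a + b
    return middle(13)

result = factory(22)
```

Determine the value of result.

Step 1: factory(22) passes a = 22.
Step 2: middle(13) has b = 13, reads a = 22 from enclosing.
Step 3: result = 22 + 13 = 35

The answer is 35.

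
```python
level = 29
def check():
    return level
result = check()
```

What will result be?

Step 1: level = 29 is defined in the global scope.
Step 2: check() looks up level. No local level exists, so Python checks the global scope via LEGB rule and finds level = 29.
Step 3: result = 29

The answer is 29.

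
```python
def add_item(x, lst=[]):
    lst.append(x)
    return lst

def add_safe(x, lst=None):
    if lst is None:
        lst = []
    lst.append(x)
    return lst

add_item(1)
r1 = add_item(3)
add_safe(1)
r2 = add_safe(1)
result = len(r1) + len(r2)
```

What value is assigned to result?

Step 1: add_item shares mutable default: after 2 calls, lst = [1, 3], len = 2.
Step 2: add_safe creates fresh list each time: r2 = [1], len = 1.
Step 3: result = 2 + 1 = 3

The answer is 3.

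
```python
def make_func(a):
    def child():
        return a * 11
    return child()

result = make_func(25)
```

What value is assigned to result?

Step 1: make_func(25) binds parameter a = 25.
Step 2: child() accesses a = 25 from enclosing scope.
Step 3: result = 25 * 11 = 275

The answer is 275.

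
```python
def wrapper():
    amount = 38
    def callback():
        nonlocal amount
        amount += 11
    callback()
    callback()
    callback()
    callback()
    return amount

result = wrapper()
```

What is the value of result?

Step 1: amount starts at 38.
Step 2: callback() is called 4 times, each adding 11.
Step 3: amount = 38 + 11 * 4 = 82

The answer is 82.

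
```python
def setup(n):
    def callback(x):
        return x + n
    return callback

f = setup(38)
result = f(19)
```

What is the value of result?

Step 1: setup(38) creates a closure that captures n = 38.
Step 2: f(19) calls the closure with x = 19, returning 19 + 38 = 57.
Step 3: result = 57

The answer is 57.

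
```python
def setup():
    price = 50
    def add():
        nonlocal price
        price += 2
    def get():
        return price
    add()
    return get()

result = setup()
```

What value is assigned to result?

Step 1: price = 50. add() modifies it via nonlocal, get() reads it.
Step 2: add() makes price = 50 + 2 = 52.
Step 3: get() returns 52. result = 52

The answer is 52.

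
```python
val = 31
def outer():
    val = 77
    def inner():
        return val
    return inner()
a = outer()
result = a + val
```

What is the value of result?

Step 1: outer() has local val = 77. inner() reads from enclosing.
Step 2: outer() returns 77. Global val = 31 unchanged.
Step 3: result = 77 + 31 = 108

The answer is 108.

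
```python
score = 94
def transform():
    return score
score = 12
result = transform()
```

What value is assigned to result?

Step 1: score is first set to 94, then reassigned to 12.
Step 2: transform() is called after the reassignment, so it looks up the current global score = 12.
Step 3: result = 12

The answer is 12.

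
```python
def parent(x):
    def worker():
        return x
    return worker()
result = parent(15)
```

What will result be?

Step 1: parent(15) binds parameter x = 15.
Step 2: worker() looks up x in enclosing scope and finds the parameter x = 15.
Step 3: result = 15

The answer is 15.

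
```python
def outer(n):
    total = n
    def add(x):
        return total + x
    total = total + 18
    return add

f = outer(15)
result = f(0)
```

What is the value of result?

Step 1: outer(15) sets total = 15, then total = 15 + 18 = 33.
Step 2: Closures capture by reference, so add sees total = 33.
Step 3: f(0) returns 33 + 0 = 33

The answer is 33.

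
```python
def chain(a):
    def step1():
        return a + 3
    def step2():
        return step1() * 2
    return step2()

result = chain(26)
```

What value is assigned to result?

Step 1: chain(26) captures a = 26.
Step 2: step2() calls step1() which returns 26 + 3 = 29.
Step 3: step2() returns 29 * 2 = 58

The answer is 58.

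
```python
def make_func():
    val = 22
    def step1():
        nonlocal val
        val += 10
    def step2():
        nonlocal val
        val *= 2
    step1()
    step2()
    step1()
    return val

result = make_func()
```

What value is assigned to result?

Step 1: val = 22.
Step 2: step1(): val = 22 + 10 = 32.
Step 3: step2(): val = 32 * 2 = 64.
Step 4: step1(): val = 64 + 10 = 74. result = 74

The answer is 74.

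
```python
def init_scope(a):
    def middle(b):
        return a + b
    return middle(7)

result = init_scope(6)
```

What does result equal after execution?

Step 1: init_scope(6) passes a = 6.
Step 2: middle(7) has b = 7, reads a = 6 from enclosing.
Step 3: result = 6 + 7 = 13

The answer is 13.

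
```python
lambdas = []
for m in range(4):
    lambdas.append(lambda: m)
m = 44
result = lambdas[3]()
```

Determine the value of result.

Step 1: Lambdas capture the variable m by reference, not by value.
Step 2: After the loop, m is reassigned to 44.
Step 3: lambdas[3]() looks up the current m = 44. result = 44

The answer is 44.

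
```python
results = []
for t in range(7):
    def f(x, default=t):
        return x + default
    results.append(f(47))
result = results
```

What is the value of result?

Step 1: Default argument default=t is evaluated at function definition time.
Step 2: Each iteration creates f with default = current t value.
Step 3: f(47) returns 47 + default. results = [47, 48, 49, 50, 51, 52, 53]

The answer is [47, 48, 49, 50, 51, 52, 53].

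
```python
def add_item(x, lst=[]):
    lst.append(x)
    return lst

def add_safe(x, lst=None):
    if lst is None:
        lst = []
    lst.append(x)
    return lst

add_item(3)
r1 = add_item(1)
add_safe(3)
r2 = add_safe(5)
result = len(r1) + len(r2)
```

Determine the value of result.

Step 1: add_item shares mutable default: after 2 calls, lst = [3, 1], len = 2.
Step 2: add_safe creates fresh list each time: r2 = [5], len = 1.
Step 3: result = 2 + 1 = 3

The answer is 3.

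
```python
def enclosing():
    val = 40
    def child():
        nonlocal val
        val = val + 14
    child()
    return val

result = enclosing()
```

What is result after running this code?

Step 1: enclosing() sets val = 40.
Step 2: child() uses nonlocal to modify val in enclosing's scope: val = 40 + 14 = 54.
Step 3: enclosing() returns the modified val = 54

The answer is 54.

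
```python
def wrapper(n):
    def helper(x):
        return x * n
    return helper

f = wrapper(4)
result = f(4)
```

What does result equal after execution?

Step 1: wrapper(4) creates a closure capturing n = 4.
Step 2: f(4) computes 4 * 4 = 16.
Step 3: result = 16

The answer is 16.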